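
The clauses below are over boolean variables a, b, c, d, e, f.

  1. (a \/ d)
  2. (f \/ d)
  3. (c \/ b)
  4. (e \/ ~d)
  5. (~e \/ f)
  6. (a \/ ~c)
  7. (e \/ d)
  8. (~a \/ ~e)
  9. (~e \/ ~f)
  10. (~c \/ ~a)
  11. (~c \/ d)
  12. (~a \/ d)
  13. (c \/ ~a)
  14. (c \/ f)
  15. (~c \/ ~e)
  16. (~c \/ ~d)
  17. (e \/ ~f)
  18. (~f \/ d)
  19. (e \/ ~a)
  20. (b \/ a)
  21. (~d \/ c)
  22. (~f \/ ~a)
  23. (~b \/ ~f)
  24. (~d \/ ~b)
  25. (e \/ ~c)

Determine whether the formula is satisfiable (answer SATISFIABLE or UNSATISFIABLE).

UNSATISFIABLE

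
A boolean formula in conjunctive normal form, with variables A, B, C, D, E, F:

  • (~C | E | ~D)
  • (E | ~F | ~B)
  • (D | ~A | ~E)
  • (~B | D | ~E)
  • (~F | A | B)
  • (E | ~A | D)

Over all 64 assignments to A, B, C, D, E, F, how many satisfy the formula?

Case analysis on E and D:
  E=1, D=1: C free; 7 ways for (A,B,F) × 2^1 = 14.
  E=1, D=0: remaining (A,B,C,F) ∈ {(0,0,0,0); (0,0,1,0)} — 2.
  E=0, D=1: 5 of the 16 assignments to (A,B,C,F) work.
  E=0, D=0: remaining (A,B,C,F) ∈ {(0,0,0,0); (0,0,1,0); (0,1,0,0); (0,1,1,0)} — 4.
Total: 14 + 2 + 5 + 4 = 25.

25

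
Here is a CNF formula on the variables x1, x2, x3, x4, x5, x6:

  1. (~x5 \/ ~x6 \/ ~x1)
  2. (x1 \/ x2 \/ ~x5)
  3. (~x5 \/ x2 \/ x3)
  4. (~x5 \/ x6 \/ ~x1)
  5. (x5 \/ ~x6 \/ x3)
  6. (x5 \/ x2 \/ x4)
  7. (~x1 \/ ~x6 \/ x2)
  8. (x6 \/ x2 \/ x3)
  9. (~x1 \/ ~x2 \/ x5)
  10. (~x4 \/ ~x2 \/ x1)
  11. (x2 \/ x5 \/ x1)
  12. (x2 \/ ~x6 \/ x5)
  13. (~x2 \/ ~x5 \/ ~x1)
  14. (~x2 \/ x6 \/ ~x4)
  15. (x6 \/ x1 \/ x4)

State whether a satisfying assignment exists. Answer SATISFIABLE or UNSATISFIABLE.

SATISFIABLE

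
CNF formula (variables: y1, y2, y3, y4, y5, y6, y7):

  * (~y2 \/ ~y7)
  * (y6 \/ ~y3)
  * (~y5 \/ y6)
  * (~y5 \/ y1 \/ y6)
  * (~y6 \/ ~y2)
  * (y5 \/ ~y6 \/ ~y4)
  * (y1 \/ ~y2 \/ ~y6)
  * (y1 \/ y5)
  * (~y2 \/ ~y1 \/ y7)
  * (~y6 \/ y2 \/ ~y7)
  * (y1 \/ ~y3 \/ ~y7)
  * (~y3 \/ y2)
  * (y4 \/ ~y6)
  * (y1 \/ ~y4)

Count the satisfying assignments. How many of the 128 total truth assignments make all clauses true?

The models are:
  y1=1 y2=0 y3=0 y4=0 y5=0 y6=0 y7=0
  y1=1 y2=0 y3=0 y4=0 y5=0 y6=0 y7=1
  y1=1 y2=0 y3=0 y4=1 y5=0 y6=0 y7=0
  y1=1 y2=0 y3=0 y4=1 y5=0 y6=0 y7=1
  y1=1 y2=0 y3=0 y4=1 y5=1 y6=1 y7=0
That's 5 in total.

5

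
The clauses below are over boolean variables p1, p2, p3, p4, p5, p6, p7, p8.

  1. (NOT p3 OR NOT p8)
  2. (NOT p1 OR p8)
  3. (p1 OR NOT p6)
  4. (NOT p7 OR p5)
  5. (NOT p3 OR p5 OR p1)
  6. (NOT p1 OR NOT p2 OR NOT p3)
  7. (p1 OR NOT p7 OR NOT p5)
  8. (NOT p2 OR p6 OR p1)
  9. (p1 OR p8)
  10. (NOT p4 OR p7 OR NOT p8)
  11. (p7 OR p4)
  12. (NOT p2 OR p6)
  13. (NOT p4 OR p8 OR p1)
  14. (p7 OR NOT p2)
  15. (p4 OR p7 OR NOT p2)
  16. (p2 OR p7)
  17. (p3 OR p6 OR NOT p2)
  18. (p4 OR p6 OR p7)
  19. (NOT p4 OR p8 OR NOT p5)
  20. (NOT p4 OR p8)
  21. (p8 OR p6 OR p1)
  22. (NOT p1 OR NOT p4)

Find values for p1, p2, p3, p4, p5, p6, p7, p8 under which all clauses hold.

Try p1 = True.
  then p8 is forced to True.
  then p3 is forced to False.
  then p4 is forced to False.
  then p7 is forced to True.
  then p5 is forced to True.
Set p2 = True and propagate.
  then p6 is forced to True.
Check each clause:
  1. (NOT p3 OR NOT p8) — NOT p3 is true.
  2. (p8 OR NOT p1) — p8 is true.
  3. (NOT p6 OR p1) — p1 is true.
  4. (p5 OR NOT p7) — p5 is true.
  5. (p1 OR NOT p3 OR p5) — p1 is true.
  6. (NOT p3 OR NOT p2 OR NOT p1) — NOT p3 is true.
  7. (NOT p5 OR NOT p7 OR p1) — p1 is true.
  8. (p1 OR NOT p2 OR p6) — p1 is true.
  9. (p8 OR p1) — p8 is true.
  10. (p7 OR NOT p4 OR NOT p8) — NOT p4 is true.
  11. (p4 OR p7) — p7 is true.
  12. (NOT p2 OR p6) — p6 is true.
  13. (NOT p4 OR p8 OR p1) — p8 is true.
  14. (p7 OR NOT p2) — p7 is true.
  15. (p4 OR p7 OR NOT p2) — p7 is true.
  16. (p2 OR p7) — p2 is true.
  17. (p3 OR p6 OR NOT p2) — p6 is true.
  18. (p4 OR p6 OR p7) — p6 is true.
  19. (p8 OR NOT p5 OR NOT p4) — p8 is true.
  20. (p8 OR NOT p4) — p8 is true.
  21. (p1 OR p8 OR p6) — p8 is true.
  22. (NOT p1 OR NOT p4) — NOT p4 is true.

p1=True  p2=True  p3=False  p4=False  p5=True  p6=True  p7=True  p8=True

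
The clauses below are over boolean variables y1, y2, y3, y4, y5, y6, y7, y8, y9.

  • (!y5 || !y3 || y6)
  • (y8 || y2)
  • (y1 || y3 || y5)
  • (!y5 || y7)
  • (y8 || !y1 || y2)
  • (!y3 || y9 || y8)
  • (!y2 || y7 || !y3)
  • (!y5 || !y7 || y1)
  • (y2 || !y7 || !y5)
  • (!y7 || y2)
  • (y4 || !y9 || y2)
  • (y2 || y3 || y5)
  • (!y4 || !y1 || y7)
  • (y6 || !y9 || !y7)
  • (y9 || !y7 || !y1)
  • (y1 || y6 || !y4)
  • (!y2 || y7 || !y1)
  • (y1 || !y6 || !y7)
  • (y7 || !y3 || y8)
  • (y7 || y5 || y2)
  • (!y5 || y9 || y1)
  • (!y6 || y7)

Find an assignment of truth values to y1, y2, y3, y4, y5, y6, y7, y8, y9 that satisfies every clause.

y1=True, y2=True, y3=True, y4=False, y5=False, y6=True, y7=True, y8=True, y9=True

y8 occurs only positively in the remaining clauses — set y8 = True.
Branch on y1: take y1 = True.
Try y2 = True.
  then y7 is forced to True.
  then y9 is forced to True.
  then y6 is forced to True.
y3, y4, y5 are now unconstrained; take y3 = True, y4 = False, y5 = False.
Every clause has at least one true literal under this assignment.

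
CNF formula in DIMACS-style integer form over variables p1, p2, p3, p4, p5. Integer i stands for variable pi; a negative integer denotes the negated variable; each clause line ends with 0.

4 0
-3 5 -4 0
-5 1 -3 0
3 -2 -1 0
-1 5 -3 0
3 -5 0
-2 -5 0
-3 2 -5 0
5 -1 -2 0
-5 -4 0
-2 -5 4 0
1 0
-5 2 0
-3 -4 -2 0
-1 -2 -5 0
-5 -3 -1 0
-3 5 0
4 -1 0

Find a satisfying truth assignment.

The clause (p4) is unit: p4 must be True.
The clause (~p5) is unit: p5 must be False.
(~p3) is a unit clause, so p3 = False.
The clause (p1) is unit: p1 must be True.
The clause (~p2) is unit: p2 must be False.
Every clause has at least one true literal under this assignment.

p1 = True, p2 = False, p3 = False, p4 = True, p5 = False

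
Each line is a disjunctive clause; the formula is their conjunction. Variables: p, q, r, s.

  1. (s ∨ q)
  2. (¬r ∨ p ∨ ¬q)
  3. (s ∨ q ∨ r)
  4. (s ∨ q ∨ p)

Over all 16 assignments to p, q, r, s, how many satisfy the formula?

10

Case analysis on q and s:
  q=T, s=T: remaining (p,r) ∈ {(F,F); (T,F); (T,T)} — 3.
  q=T, s=F: remaining (p,r) ∈ {(F,F); (T,F); (T,T)} — 3.
  q=F, s=T: remaining (p,r) ∈ {(F,F); (F,T); (T,F); (T,T)} — 4.
  q=F, s=F: a clause becomes empty — 0.
Total: 3 + 3 + 4 + 0 = 10.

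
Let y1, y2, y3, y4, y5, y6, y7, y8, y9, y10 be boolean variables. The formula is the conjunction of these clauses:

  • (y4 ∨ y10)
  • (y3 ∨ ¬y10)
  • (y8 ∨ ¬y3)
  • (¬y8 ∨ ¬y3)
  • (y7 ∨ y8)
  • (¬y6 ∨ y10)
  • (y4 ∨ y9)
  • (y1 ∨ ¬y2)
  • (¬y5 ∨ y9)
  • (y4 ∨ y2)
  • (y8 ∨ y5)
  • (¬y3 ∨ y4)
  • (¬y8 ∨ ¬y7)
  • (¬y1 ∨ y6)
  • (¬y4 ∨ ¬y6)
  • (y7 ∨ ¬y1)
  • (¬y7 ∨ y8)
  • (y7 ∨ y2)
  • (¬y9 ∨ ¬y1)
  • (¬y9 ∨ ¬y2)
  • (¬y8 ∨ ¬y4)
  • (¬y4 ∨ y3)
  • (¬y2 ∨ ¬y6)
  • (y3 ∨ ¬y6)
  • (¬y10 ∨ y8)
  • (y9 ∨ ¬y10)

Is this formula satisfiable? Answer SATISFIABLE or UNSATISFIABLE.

y8 = True:
  propagation gives y3=False, y10=False, y4=True; an empty clause results — contradiction.
y8 = False:
  propagation gives y3=False, y10=False, y4=True; an empty clause results — contradiction.
Every branch closes, so no satisfying assignment exists.

UNSATISFIABLE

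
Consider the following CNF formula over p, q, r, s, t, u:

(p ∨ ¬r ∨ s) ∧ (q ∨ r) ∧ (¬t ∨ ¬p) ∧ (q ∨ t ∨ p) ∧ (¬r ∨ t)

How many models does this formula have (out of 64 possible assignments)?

Split on p, then r.
  p=1, r=1: a clause becomes empty — 0.
  p=1, r=0: remaining (q,s,t,u) ∈ {(1,0,0,0); (1,0,0,1); (1,1,0,0); (1,1,0,1)} — 4.
  p=0, r=1: remaining (q,s,t,u) ∈ {(0,1,1,0); (0,1,1,1); (1,1,1,0); (1,1,1,1)} — 4.
  p=0, r=0: forces q=1; s, t, u free → 2^3 = 8.
Total: 0 + 4 + 4 + 8 = 16.

16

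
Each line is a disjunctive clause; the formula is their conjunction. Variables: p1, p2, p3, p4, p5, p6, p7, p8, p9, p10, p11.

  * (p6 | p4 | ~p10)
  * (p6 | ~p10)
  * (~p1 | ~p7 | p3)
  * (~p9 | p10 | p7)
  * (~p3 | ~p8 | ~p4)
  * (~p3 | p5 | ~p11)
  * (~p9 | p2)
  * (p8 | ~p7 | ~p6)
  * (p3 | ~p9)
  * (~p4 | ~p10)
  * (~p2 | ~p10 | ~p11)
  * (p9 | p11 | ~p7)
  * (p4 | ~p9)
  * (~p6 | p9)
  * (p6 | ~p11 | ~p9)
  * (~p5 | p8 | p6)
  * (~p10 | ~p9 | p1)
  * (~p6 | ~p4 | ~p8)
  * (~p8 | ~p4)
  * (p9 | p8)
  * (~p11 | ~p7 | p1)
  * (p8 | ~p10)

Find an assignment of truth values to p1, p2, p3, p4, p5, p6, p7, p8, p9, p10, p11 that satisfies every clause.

p1 = True  p2 = False  p3 = False  p4 = False  p5 = False  p6 = False  p7 = False  p8 = True  p9 = False  p10 = False  p11 = False

Check each clause:
  1. (p4 | p6 | ~p10) — ~p10 is true.
  2. (~p10 | p6) — ~p10 is true.
  3. (~p1 | ~p7 | p3) — ~p7 is true.
  4. (p7 | ~p9 | p10) — ~p9 is true.
  5. (~p8 | ~p3 | ~p4) — ~p4 is true.
  6. (~p11 | ~p3 | p5) — ~p3 is true.
  7. (p2 | ~p9) — ~p9 is true.
  8. (~p6 | p8 | ~p7) — p8 is true.
  9. (~p9 | p3) — ~p9 is true.
  10. (~p4 | ~p10) — ~p4 is true.
  11. (~p11 | ~p2 | ~p10) — ~p11 is true.
  12. (~p7 | p11 | p9) — ~p7 is true.
  13. (~p9 | p4) — ~p9 is true.
  14. (p9 | ~p6) — ~p6 is true.
  15. (~p11 | ~p9 | p6) — ~p11 is true.
  16. (p8 | ~p5 | p6) — p8 is true.
  17. (p1 | ~p10 | ~p9) — p1 is true.
  18. (~p4 | ~p8 | ~p6) — ~p6 is true.
  19. (~p4 | ~p8) — ~p4 is true.
  20. (p8 | p9) — p8 is true.
  21. (~p7 | p1 | ~p11) — ~p7 is true.
  22. (p8 | ~p10) — p8 is true.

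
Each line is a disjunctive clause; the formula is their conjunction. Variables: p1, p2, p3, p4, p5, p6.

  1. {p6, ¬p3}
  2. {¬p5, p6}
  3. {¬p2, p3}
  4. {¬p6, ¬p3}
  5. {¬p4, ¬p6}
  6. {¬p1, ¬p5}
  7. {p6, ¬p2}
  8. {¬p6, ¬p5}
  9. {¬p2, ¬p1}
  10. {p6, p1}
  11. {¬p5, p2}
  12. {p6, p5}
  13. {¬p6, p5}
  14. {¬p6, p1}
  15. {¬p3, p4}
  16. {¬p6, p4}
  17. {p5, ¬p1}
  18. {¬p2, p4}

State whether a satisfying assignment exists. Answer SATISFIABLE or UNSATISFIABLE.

UNSATISFIABLE

p6 = True:
  propagation gives p3=False, p2=False, p4=False; an empty clause results — contradiction.
p6 = False:
  propagation gives p3=False, p5=False; an empty clause results — contradiction.
Every branch closes, so no satisfying assignment exists.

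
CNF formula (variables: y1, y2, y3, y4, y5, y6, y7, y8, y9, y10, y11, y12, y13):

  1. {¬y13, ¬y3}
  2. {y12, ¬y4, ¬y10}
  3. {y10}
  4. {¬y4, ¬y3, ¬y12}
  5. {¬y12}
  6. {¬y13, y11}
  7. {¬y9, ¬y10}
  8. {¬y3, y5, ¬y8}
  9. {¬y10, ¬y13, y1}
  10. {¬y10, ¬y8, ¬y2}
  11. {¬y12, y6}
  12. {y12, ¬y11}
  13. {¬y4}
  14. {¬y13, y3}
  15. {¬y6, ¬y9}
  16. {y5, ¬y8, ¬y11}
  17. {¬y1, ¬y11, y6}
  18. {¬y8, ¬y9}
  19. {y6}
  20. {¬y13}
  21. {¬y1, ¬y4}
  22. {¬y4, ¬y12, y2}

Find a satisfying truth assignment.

y1=T, y2=F, y3=T, y4=F, y5=T, y6=T, y7=F, y8=T, y9=F, y10=T, y11=F, y12=F, y13=F

The clause (y10) is unit: y10 must be True.
The clause (¬y12) is unit: y12 must be False.
(¬y4) is a unit clause, so y4 = False.
The clause (¬y9) is unit: y9 must be False.
(¬y11) is a unit clause, so y11 = False.
(¬y13) is a unit clause, so y13 = False.
The clause (y6) is unit: y6 must be True.
Pure literal: y2 appears only negated; assign y2 = False.
Pure literal: y5 appears only positively; assign y5 = True.
y1, y3, y7, y8 are now unconstrained; take y1 = True, y3 = True, y7 = False, y8 = True.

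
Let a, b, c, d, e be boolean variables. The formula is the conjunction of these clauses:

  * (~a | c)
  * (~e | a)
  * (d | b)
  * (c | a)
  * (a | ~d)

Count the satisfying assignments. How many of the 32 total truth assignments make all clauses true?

7

Case analysis on a and c:
  a=1, c=1: e free; 3 ways for (b,d) × 2^1 = 6.
  a=1, c=0: a clause becomes empty — 0.
  a=0, c=1: remaining (b,d,e) ∈ {(1,0,0)} — 1.
  a=0, c=0: a clause becomes empty — 0.
Total: 6 + 0 + 1 + 0 = 7.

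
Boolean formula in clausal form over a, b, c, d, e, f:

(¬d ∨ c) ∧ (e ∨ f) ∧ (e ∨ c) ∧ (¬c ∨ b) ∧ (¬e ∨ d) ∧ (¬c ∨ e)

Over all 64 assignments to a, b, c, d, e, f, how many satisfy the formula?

Satisfying assignments:
  a=0 b=1 c=1 d=1 e=1 f=0
  a=0 b=1 c=1 d=1 e=1 f=1
  a=1 b=1 c=1 d=1 e=1 f=0
  a=1 b=1 c=1 d=1 e=1 f=1
Count: 4.

4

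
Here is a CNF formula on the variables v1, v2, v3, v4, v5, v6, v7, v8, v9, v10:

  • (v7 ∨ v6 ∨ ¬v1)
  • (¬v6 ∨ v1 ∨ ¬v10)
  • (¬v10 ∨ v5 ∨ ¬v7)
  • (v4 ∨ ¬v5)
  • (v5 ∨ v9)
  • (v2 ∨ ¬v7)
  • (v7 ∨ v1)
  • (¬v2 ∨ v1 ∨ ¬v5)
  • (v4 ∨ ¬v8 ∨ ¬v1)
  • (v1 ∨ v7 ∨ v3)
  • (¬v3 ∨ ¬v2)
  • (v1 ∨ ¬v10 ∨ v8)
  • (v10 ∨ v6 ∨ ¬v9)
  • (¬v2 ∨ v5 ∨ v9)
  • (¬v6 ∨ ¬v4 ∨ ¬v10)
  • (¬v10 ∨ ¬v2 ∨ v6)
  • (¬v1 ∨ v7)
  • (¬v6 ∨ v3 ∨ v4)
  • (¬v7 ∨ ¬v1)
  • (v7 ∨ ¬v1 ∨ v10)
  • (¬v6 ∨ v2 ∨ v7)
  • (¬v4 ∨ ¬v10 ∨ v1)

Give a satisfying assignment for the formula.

v1=False  v2=True  v3=False  v4=True  v5=False  v6=True  v7=True  v8=True  v9=True  v10=False

Check each clause:
  1. (v7 ∨ v6 ∨ ¬v1) — v7 is true.
  2. (v1 ∨ ¬v6 ∨ ¬v10) — ¬v10 is true.
  3. (v5 ∨ ¬v10 ∨ ¬v7) — ¬v10 is true.
  4. (v4 ∨ ¬v5) — ¬v5 is true.
  5. (v9 ∨ v5) — v9 is true.
  6. (v2 ∨ ¬v7) — v2 is true.
  7. (v1 ∨ v7) — v7 is true.
  8. (¬v5 ∨ v1 ∨ ¬v2) — ¬v5 is true.
  9. (v4 ∨ ¬v1 ∨ ¬v8) — v4 is true.
  10. (v3 ∨ v1 ∨ v7) — v7 is true.
  11. (¬v2 ∨ ¬v3) — ¬v3 is true.
  12. (v8 ∨ ¬v10 ∨ v1) — v8 is true.
  13. (¬v9 ∨ v10 ∨ v6) — v6 is true.
  14. (v9 ∨ v5 ∨ ¬v2) — v9 is true.
  15. (¬v10 ∨ ¬v4 ∨ ¬v6) — ¬v10 is true.
  16. (v6 ∨ ¬v2 ∨ ¬v10) — ¬v10 is true.
  17. (¬v1 ∨ v7) — ¬v1 is true.
  18. (¬v6 ∨ v4 ∨ v3) — v4 is true.
  19. (¬v1 ∨ ¬v7) — ¬v1 is true.
  20. (v10 ∨ v7 ∨ ¬v1) — ¬v1 is true.
  21. (¬v6 ∨ v7 ∨ v2) — v2 is true.
  22. (v1 ∨ ¬v10 ∨ ¬v4) — ¬v10 is true.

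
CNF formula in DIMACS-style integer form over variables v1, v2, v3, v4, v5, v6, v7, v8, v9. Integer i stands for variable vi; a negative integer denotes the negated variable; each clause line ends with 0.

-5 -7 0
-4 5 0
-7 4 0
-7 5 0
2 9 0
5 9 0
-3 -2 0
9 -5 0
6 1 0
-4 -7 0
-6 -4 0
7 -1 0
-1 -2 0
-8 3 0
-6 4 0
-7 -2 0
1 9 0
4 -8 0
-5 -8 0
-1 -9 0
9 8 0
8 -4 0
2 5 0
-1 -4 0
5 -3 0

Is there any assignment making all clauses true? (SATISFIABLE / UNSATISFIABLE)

v4 = True:
  propagation gives v5=True, v7=False, v9=True, v6=False; an empty clause results — contradiction.
v4 = False:
  propagation gives v7=False, v1=False, v6=True; an empty clause results — contradiction.
Every branch closes, so no satisfying assignment exists.

UNSATISFIABLE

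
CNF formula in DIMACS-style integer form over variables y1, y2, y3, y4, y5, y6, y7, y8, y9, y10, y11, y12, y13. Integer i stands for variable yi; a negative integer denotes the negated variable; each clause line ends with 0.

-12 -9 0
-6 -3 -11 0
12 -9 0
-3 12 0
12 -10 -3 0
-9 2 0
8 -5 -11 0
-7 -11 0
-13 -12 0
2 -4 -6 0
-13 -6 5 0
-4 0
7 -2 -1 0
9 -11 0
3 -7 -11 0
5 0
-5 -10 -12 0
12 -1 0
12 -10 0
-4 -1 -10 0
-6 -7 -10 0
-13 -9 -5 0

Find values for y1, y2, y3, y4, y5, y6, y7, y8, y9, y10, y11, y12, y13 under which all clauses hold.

y1 = T, y2 = F, y3 = T, y4 = F, y5 = T, y6 = T, y7 = F, y8 = T, y9 = F, y10 = F, y11 = F, y12 = T, y13 = F

Check each clause:
  1. (!y9 || !y12) — !y9 is true.
  2. (!y11 || !y6 || !y3) — !y11 is true.
  3. (y12 || !y9) — y12 is true.
  4. (!y3 || y12) — y12 is true.
  5. (!y3 || !y10 || y12) — y12 is true.
  6. (y2 || !y9) — !y9 is true.
  7. (y8 || !y5 || !y11) — y8 is true.
  8. (!y7 || !y11) — !y7 is true.
  9. (!y13 || !y12) — !y13 is true.
  10. (y2 || !y6 || !y4) — !y4 is true.
  11. (!y13 || !y6 || y5) — !y13 is true.
  12. (!y4) — !y4 is true.
  13. (!y1 || !y2 || y7) — !y2 is true.
  14. (!y11 || y9) — !y11 is true.
  15. (!y7 || !y11 || y3) — !y7 is true.
  16. (y5) — y5 is true.
  17. (!y12 || !y5 || !y10) — !y10 is true.
  18. (!y1 || y12) — y12 is true.
  19. (!y10 || y12) — y12 is true.
  20. (!y1 || !y4 || !y10) — !y4 is true.
  21. (!y10 || !y6 || !y7) — !y7 is true.
  22. (!y9 || !y5 || !y13) — !y13 is true.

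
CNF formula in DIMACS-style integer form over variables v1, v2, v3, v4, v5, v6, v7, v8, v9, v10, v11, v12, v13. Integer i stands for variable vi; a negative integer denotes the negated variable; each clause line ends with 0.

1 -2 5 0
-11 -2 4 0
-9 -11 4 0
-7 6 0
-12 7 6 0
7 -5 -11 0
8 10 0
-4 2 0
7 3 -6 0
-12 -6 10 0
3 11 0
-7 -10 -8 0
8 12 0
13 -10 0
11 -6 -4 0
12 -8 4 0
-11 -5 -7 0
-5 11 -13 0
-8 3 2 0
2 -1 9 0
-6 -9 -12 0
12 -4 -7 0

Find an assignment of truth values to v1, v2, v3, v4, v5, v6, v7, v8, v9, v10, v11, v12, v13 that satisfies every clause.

v1=T, v2=T, v3=T, v4=T, v5=F, v6=F, v7=F, v8=T, v9=T, v10=F, v11=T, v12=F, v13=T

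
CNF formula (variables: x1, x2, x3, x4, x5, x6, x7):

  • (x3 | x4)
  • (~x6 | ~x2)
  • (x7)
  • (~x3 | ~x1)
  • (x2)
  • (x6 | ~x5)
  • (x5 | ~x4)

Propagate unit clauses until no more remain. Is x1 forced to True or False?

Unit clause (x7) sets x7 = True.
Unit clause (x2) sets x2 = True.
From (~x2 | ~x6) and x2 = True: x6 = False.
From (x6 | ~x5) and x6 = False: x5 = False.
From (~x4 | x5) and x5 = False: x4 = False.
In (x3 | x4), x4 is now false; x3 must hold, so x3 = True.
From (~x1 | ~x3) and x3 = True: x1 = False.

False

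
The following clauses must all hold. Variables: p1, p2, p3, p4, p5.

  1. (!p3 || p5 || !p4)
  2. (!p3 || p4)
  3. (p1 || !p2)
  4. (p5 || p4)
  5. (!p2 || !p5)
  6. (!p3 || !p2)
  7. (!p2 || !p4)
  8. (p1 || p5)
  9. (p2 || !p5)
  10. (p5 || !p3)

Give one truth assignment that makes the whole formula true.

p1=True, p2=False, p3=False, p4=True, p5=False

p1 occurs only positively in the remaining clauses — set p1 = True.
p3 occurs only negated in the remaining clauses — set p3 = False.
Branch on p2: take p2 = False.
  then p5 is forced to False.
  then p4 is forced to True.
Check each clause:
  1. (!p3 || !p4 || p5) — !p3 is true.
  2. (p4 || !p3) — p4 is true.
  3. (p1 || !p2) — p1 is true.
  4. (p4 || p5) — p4 is true.
  5. (!p2 || !p5) — !p5 is true.
  6. (!p2 || !p3) — !p3 is true.
  7. (!p4 || !p2) — !p2 is true.
  8. (p1 || p5) — p1 is true.
  9. (p2 || !p5) — !p5 is true.
  10. (!p3 || p5) — !p3 is true.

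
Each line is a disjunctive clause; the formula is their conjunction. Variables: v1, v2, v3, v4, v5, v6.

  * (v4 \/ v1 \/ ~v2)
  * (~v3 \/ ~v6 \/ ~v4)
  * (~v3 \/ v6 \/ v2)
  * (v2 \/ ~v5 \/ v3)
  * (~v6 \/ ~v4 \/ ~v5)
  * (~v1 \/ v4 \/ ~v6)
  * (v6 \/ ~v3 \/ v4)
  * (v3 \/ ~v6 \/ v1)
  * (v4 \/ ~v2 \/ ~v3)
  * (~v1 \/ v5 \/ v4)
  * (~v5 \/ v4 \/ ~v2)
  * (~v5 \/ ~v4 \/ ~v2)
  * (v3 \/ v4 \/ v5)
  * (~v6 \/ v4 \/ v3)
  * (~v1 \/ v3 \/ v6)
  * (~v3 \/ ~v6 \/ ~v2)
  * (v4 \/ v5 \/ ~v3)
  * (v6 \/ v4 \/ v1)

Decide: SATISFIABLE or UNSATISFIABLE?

Set v1 = True and propagate.
The remaining clauses are satisfied by v2 = False, v3 = False, v4 = True, v5 = False, v6 = True.
Every clause has at least one true literal under this assignment.
So v1=1, v2=0, v3=0, v4=1, v5=0, v6=1 is a satisfying assignment.

SATISFIABLE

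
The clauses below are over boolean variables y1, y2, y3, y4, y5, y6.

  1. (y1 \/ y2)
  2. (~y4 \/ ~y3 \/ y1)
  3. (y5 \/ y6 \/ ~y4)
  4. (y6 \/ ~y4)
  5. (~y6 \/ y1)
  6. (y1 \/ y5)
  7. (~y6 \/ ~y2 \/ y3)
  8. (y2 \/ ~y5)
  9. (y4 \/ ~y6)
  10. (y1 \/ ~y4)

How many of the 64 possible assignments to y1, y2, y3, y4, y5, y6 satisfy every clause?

Split on y1, then y4.
  y1=1, y4=1: remaining (y2,y3,y5,y6) ∈ {(0,0,0,1); (0,1,0,1); (1,1,0,1); (1,1,1,1)} — 4.
  y1=1, y4=0: y3 free; 3 ways for (y2,y5,y6) × 2^1 = 6.
  y1=0, y4=1: a clause becomes empty — 0.
  y1=0, y4=0: remaining (y2,y3,y5,y6) ∈ {(1,0,1,0); (1,1,1,0)} — 2.
Total: 4 + 6 + 0 + 2 = 12.

12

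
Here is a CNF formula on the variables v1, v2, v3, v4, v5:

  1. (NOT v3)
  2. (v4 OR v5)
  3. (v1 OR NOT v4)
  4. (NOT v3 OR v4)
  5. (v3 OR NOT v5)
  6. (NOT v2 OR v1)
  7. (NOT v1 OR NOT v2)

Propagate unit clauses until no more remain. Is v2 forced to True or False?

(NOT v3) stands alone — v3 = False.
From (v3 OR NOT v5) and v3 = False: v5 = False.
(v4 OR v5) with v5 = False leaves only v4, so v4 = True.
(NOT v4 OR v1) with v4 = True leaves only v1, so v1 = True.
(NOT v1 OR NOT v2): since v1 = True, the clause reduces to (NOT v2). v2 = False.

False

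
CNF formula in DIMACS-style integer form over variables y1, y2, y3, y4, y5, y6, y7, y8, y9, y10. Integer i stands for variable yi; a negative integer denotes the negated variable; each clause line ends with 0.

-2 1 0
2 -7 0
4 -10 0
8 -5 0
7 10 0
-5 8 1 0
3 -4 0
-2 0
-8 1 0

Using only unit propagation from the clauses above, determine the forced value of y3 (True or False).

True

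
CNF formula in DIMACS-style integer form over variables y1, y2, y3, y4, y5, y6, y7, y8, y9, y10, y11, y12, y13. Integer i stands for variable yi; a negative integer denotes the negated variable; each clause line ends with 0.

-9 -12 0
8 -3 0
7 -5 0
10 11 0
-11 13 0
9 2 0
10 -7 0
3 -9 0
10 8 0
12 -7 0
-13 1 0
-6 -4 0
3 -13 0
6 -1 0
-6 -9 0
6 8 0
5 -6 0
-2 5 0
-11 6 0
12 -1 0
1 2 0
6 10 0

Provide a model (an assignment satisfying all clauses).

Pure literal: y4 appears only negated; assign y4 = False.
y8 occurs only positively in the remaining clauses — set y8 = True.
Branch on y1: take y1 = True.
  then y6 is forced to True.
  then y9 is forced to False.
  then y2 is forced to True.
  then y5 is forced to True.
  then y7 is forced to True.
  then y10 is forced to True.
  then y12 is forced to True.
Branch on y3: take y3 = True.
The remaining clauses are satisfied by y11 = True, y13 = True.

y1=1, y2=1, y3=1, y4=0, y5=1, y6=1, y7=1, y8=1, y9=0, y10=1, y11=1, y12=1, y13=1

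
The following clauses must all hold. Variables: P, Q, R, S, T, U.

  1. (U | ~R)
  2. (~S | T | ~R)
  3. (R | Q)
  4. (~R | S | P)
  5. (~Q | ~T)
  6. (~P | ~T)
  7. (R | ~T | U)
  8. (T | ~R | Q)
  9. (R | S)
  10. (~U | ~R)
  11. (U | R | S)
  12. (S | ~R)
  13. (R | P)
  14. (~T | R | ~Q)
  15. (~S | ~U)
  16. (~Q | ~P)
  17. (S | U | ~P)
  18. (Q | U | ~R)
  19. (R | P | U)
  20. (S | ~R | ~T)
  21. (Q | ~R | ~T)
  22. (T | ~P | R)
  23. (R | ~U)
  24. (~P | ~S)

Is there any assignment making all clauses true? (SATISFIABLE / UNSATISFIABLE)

UNSATISFIABLE

R = True:
  propagation gives U=True; an empty clause results — contradiction.
R = False:
  propagation gives Q=True, T=False, S=True, P=True; an empty clause results — contradiction.
Every branch closes, so no satisfying assignment exists.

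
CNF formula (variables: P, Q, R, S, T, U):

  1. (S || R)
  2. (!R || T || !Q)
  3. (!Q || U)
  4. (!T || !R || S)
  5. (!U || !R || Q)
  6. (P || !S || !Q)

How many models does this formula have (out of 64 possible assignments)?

Case analysis on Q and R:
  Q=T, R=T: remaining (P,S,T,U) ∈ {(T,T,T,T)} — 1.
  Q=T, R=F: remaining (P,S,T,U) ∈ {(T,T,F,T); (T,T,T,T)} — 2.
  Q=F, R=T: P free; 3 ways for (S,T,U) × 2^1 = 6.
  Q=F, R=F: forces S=T; P, T, U free → 2^3 = 8.
Total: 1 + 2 + 6 + 8 = 17.

17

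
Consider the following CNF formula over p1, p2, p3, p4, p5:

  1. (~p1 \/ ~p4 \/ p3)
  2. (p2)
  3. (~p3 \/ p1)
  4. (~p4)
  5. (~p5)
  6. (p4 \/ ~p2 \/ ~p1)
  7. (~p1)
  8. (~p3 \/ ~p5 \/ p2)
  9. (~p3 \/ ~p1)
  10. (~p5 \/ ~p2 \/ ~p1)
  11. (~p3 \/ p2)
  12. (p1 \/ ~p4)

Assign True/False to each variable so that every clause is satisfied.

p1=0, p2=1, p3=0, p4=0, p5=0

The clause (p2) is unit: p2 must be True.
The clause (~p4) is unit: p4 must be False.
(~p5) is a unit clause, so p5 = False.
The clause (~p1) is unit: p1 must be False.
Unit propagation: (~p3) forces p3 = False.
Every clause has at least one true literal under this assignment.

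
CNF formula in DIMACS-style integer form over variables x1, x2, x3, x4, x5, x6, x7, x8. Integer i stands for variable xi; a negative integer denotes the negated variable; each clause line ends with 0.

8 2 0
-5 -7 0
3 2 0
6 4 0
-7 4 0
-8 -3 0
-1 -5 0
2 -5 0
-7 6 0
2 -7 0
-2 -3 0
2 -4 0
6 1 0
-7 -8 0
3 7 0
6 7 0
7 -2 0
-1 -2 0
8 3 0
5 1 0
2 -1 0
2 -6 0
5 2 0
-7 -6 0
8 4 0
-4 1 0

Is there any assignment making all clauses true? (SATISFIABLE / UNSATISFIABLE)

UNSATISFIABLE

x2 = True:
  propagation gives x3=False, x7=True, x5=False, x4=True; an empty clause results — contradiction.
x2 = False:
  propagation gives x8=True, x3=True; an empty clause results — contradiction.
Every branch closes, so no satisfying assignment exists.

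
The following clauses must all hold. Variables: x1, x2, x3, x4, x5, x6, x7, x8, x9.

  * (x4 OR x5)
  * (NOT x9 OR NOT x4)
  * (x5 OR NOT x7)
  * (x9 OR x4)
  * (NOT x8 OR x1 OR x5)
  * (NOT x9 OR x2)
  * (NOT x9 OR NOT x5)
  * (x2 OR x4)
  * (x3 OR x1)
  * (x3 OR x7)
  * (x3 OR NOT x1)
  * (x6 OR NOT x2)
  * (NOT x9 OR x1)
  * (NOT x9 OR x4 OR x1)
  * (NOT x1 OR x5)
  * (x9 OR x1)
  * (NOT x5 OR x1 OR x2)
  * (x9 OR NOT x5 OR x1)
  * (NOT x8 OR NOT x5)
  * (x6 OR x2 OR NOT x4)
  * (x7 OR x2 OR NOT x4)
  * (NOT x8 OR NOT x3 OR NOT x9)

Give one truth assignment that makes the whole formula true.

Pure literal: x6 appears only positively; assign x6 = True.
x8 occurs only negated in the remaining clauses — set x8 = False.
Set x1 = True and propagate.
  then x3 is forced to True.
  then x5 is forced to True.
  then x9 is forced to False.
  then x4 is forced to True.
Set x2 = True and propagate.
x7 is now unconstrained; take x7 = False.
Every clause has at least one true literal under this assignment.

x1=T, x2=T, x3=T, x4=T, x5=T, x6=T, x7=F, x8=F, x9=F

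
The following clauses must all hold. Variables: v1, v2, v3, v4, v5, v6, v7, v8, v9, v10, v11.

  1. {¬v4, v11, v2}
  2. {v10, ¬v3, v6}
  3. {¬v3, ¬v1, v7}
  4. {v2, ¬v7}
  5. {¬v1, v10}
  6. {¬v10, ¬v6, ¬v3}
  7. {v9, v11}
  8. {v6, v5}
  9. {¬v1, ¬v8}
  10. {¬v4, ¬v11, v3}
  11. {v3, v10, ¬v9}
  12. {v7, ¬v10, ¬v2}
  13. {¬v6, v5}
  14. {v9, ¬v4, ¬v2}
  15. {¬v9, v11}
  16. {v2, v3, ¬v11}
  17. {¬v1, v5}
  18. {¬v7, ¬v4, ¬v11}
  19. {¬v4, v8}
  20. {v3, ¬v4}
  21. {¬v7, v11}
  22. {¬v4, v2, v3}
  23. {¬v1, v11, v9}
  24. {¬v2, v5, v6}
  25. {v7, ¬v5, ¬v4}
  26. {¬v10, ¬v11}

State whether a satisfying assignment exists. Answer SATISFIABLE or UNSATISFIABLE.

Pure literal: v1 appears only negated; assign v1 = False.
Pure literal: v4 appears only negated; assign v4 = False.
Try v2 = True.
For the remaining variables, v3 = False, v5 = True, v6 = True, v7 = True, v8 = True, v9 = False, v10 = False, v11 = True works.
So v1=0, v2=1, v3=0, v4=0, v5=1, v6=1, v7=1, v8=1, v9=0, v10=0, v11=1 is a satisfying assignment.

SATISFIABLE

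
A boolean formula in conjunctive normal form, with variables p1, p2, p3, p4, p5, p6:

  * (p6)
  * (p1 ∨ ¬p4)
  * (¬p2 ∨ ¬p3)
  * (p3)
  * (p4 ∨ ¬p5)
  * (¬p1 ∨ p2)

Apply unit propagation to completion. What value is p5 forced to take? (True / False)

False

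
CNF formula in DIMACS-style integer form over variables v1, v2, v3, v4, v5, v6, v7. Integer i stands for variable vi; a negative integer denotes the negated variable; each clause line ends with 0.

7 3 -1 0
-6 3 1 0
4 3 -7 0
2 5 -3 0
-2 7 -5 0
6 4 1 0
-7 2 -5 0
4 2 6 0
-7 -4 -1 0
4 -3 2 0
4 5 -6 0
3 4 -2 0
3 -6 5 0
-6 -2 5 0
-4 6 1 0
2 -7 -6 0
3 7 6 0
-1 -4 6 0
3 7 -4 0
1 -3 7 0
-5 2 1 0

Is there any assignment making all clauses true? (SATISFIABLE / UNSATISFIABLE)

SATISFIABLE

Try v1 = True.
The remaining clauses are satisfied by v2 = True, v3 = True, v4 = False, v5 = False, v6 = False, v7 = True.
So v1=1, v2=1, v3=1, v4=0, v5=0, v6=0, v7=1 is a satisfying assignment.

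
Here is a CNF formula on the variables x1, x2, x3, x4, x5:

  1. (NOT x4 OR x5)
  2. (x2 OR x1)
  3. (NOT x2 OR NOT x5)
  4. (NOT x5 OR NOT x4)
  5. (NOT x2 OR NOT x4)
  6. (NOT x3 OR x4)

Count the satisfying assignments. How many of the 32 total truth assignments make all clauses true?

4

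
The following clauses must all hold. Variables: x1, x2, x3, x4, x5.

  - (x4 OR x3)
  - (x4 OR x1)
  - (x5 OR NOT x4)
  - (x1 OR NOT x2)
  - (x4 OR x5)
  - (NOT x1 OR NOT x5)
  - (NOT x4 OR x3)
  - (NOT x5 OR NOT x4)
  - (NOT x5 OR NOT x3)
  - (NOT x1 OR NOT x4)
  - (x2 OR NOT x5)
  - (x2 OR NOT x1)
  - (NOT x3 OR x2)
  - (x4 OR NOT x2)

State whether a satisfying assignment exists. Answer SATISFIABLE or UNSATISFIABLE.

UNSATISFIABLE

x4 = True:
  propagation gives x5=True; an empty clause results — contradiction.
x4 = False:
  propagation gives x3=True, x1=True, x5=True; an empty clause results — contradiction.
Every branch closes, so no satisfying assignment exists.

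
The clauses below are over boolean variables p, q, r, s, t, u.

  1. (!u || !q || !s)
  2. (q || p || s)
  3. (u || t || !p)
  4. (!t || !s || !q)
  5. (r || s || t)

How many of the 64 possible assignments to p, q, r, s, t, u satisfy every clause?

32

Case analysis on s and q:
  s=T, q=T: remaining (p,r,t,u) ∈ {(F,F,F,F); (F,T,F,F)} — 2.
  s=T, q=F: r free; 7 ways for (p,t,u) × 2^1 = 14.
  s=F, q=T: 11 of the 16 assignments to (p,r,t,u) work.
  s=F, q=F: 5 of the 16 assignments to (p,r,t,u) work.
Total: 2 + 14 + 11 + 5 = 32.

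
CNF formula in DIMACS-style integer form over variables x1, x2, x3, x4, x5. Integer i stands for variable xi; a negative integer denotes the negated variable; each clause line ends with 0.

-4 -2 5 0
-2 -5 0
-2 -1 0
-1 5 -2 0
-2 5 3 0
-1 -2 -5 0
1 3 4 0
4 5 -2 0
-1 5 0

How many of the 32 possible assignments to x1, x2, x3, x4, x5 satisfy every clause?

Split on x2, then x5.
  x2=1, x5=1: a clause becomes empty — 0.
  x2=1, x5=0: a clause becomes empty — 0.
  x2=0, x5=1: 7 of the 8 assignments to (x1,x3,x4) work.
  x2=0, x5=0: remaining (x1,x3,x4) ∈ {(0,0,1); (0,1,0); (0,1,1)} — 3.
Total: 0 + 0 + 7 + 3 = 10.

10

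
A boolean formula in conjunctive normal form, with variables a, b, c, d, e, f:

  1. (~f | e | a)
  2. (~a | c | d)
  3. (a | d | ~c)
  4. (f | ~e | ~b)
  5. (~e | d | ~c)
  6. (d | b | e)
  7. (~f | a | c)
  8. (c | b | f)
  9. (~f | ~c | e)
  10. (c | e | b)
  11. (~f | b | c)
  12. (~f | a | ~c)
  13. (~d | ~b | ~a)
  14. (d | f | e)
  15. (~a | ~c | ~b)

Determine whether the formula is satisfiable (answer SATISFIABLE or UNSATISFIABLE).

Branch on a: take a = False.
For the remaining variables, b = False, c = True, d = True, e = False, f = False works.
So a = False, b = False, c = True, d = True, e = False, f = False is a satisfying assignment.

SATISFIABLE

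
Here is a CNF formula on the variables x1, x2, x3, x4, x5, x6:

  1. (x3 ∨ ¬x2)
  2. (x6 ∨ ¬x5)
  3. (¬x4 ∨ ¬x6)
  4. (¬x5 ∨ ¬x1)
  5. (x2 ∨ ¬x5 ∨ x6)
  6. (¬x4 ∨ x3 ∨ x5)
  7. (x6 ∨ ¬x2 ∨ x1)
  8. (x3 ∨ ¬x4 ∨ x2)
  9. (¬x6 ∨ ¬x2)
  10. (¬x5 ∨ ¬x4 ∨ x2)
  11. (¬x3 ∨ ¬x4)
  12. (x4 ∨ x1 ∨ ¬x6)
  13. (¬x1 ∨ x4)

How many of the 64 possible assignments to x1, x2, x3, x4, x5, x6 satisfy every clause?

2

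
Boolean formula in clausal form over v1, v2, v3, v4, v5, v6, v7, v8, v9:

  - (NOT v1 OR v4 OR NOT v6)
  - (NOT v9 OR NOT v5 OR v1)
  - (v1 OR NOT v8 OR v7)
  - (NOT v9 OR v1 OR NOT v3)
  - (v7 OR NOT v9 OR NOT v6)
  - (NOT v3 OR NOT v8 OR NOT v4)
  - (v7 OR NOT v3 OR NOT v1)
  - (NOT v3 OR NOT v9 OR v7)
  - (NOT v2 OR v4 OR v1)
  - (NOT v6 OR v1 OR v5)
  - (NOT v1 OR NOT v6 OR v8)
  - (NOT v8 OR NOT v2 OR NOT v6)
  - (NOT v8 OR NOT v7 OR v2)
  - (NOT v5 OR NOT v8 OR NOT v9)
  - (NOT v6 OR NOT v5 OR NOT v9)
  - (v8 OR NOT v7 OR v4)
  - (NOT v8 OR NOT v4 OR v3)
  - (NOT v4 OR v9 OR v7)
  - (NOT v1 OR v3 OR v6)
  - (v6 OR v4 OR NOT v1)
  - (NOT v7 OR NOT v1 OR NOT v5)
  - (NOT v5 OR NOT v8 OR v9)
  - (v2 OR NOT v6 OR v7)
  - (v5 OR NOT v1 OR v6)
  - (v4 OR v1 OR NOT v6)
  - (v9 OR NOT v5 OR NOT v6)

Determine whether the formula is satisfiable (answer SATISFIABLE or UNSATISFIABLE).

Set v1 = False and propagate.
The remaining clauses are satisfied by v2 = False, v3 = False, v4 = True, v5 = False, v6 = False, v7 = True, v8 = False, v9 = True.
Every clause has at least one true literal under this assignment.
So v1=0  v2=0  v3=0  v4=1  v5=0  v6=0  v7=1  v8=0  v9=1 is a satisfying assignment.

SATISFIABLE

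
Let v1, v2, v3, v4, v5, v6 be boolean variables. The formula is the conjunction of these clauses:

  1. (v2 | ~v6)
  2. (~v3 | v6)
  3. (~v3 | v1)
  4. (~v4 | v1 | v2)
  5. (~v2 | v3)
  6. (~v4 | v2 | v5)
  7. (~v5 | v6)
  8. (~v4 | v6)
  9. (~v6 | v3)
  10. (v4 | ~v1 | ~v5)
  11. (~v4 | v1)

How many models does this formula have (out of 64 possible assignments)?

5

Satisfying assignments:
  v1=0 v2=0 v3=0 v4=0 v5=0 v6=0
  v1=1 v2=0 v3=0 v4=0 v5=0 v6=0
  v1=1 v2=1 v3=1 v4=0 v5=0 v6=1
  v1=1 v2=1 v3=1 v4=1 v5=0 v6=1
  v1=1 v2=1 v3=1 v4=1 v5=1 v6=1
Count: 5.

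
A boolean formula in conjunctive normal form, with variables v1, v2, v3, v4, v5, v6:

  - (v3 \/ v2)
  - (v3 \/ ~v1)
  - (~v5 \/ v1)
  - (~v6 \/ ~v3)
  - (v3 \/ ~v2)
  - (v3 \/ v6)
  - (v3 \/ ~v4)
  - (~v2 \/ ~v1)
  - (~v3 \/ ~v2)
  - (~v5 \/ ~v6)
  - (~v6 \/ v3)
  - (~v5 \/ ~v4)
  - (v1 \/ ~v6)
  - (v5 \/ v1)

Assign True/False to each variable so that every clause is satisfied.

v4 occurs only negated in the remaining clauses — set v4 = False.
Try v1 = True.
  then v3 is forced to True.
  then v6 is forced to False.
  then v2 is forced to False.
v5 is now unconstrained; take v5 = True.

v1 = True, v2 = False, v3 = True, v4 = False, v5 = True, v6 = False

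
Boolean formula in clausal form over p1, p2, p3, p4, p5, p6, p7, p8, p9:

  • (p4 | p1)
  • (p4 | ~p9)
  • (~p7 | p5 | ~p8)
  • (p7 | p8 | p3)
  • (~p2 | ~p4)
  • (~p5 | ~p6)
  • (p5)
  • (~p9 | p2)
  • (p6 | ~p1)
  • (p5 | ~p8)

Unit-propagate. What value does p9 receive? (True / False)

False

(p5) stands alone — p5 = True.
In (~p5 | ~p6), ~p5 is now false; ~p6 must hold, so p6 = False.
In (p6 | ~p1), p6 is now false; ~p1 must hold, so p1 = False.
(p4 | p1): since p1 = False, the clause reduces to (p4). p4 = True.
(~p4 | ~p2): since p4 = True, the clause reduces to (~p2). p2 = False.
(p2 | ~p9): since p2 = False, the clause reduces to (~p9). p9 = False.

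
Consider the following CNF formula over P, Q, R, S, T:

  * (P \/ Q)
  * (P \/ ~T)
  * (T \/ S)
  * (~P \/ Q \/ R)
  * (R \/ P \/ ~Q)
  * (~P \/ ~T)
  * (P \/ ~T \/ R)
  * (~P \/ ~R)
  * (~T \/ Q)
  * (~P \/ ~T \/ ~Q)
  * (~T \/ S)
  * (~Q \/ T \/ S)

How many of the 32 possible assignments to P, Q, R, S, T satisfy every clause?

2

Satisfying assignments:
  P=0 Q=1 R=1 S=1 T=0
  P=1 Q=1 R=0 S=1 T=0
That's 2 in total.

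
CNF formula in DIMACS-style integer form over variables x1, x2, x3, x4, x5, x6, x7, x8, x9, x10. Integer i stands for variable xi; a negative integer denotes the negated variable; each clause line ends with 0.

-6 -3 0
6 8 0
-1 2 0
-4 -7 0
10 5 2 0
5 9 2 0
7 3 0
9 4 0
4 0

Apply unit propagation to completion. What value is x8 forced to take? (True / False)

(x4) is a unit clause: x4 = True.
From (!x4 || !x7) and x4 = True: x7 = False.
(x7 || x3): since x7 = False, the clause reduces to (x3). x3 = True.
(!x6 || !x3): since x3 = True, the clause reduces to (!x6). x6 = False.
(x8 || x6): since x6 = False, the clause reduces to (x8). x8 = True.

True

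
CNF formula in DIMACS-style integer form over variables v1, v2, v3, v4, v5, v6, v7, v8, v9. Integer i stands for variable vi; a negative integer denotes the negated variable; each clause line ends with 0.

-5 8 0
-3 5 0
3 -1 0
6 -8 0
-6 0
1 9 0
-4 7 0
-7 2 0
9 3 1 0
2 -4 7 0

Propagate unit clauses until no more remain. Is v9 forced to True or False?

True

Unit clause (!v6) sets v6 = False.
In (!v8 || v6), v6 is now false; !v8 must hold, so v8 = False.
(!v5 || v8) with v8 = False leaves only !v5, so v5 = False.
From (!v3 || v5) and v5 = False: v3 = False.
(!v1 || v3): since v3 = False, the clause reduces to (!v1). v1 = False.
(v9 || v1): since v1 = False, the clause reduces to (v9). v9 = True.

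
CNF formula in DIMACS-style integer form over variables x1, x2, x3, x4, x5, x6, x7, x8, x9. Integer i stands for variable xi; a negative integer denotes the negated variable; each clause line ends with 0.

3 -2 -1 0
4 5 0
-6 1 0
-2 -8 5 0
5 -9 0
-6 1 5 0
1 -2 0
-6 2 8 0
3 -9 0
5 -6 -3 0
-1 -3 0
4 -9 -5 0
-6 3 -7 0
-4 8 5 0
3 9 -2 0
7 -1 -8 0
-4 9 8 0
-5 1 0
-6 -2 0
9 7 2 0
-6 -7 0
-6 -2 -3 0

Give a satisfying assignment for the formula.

x1=T, x2=F, x3=F, x4=T, x5=F, x6=F, x7=T, x8=T, x9=F

Check each clause:
  1. (~x1 | x3 | ~x2) — ~x2 is true.
  2. (x5 | x4) — x4 is true.
  3. (~x6 | x1) — x1 is true.
  4. (~x2 | x5 | ~x8) — ~x2 is true.
  5. (x5 | ~x9) — ~x9 is true.
  6. (~x6 | x1 | x5) — x1 is true.
  7. (~x2 | x1) — x1 is true.
  8. (x2 | x8 | ~x6) — x8 is true.
  9. (~x9 | x3) — ~x9 is true.
  10. (~x6 | ~x3 | x5) — ~x6 is true.
  11. (~x1 | ~x3) — ~x3 is true.
  12. (~x9 | x4 | ~x5) — ~x5 is true.
  13. (x3 | ~x6 | ~x7) — ~x6 is true.
  14. (~x4 | x5 | x8) — x8 is true.
  15. (x9 | ~x2 | x3) — ~x2 is true.
  16. (~x8 | x7 | ~x1) — x7 is true.
  17. (x9 | x8 | ~x4) — x8 is true.
  18. (x1 | ~x5) — x1 is true.
  19. (~x2 | ~x6) — ~x6 is true.
  20. (x9 | x7 | x2) — x7 is true.
  21. (~x6 | ~x7) — ~x6 is true.
  22. (~x6 | ~x3 | ~x2) — ~x6 is true.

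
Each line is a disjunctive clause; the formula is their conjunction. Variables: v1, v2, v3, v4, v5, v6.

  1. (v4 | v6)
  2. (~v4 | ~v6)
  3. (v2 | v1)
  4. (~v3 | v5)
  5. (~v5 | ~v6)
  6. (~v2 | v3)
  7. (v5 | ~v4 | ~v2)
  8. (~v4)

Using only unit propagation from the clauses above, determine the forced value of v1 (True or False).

True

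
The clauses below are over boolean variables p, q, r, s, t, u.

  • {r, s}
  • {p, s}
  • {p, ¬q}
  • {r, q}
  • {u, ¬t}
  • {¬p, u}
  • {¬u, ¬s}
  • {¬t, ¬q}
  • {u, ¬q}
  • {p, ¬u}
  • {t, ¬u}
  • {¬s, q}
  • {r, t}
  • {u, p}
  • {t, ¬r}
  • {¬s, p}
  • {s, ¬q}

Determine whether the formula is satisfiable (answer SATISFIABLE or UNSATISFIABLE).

Set p = True and propagate.
  then u is forced to True.
  then s is forced to False.
  then r is forced to True.
  then t is forced to True.
  then q is forced to False.
So p=T, q=F, r=T, s=F, t=T, u=T is a satisfying assignment.

SATISFIABLE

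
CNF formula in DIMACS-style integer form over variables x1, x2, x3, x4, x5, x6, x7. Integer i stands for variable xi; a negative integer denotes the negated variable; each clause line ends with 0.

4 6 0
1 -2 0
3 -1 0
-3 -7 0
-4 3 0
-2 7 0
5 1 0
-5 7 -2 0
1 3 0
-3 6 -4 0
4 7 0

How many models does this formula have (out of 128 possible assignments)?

Satisfying assignments:
  x1=0 x2=0 x3=1 x4=1 x5=1 x6=1 x7=0
  x1=1 x2=0 x3=1 x4=1 x5=0 x6=1 x7=0
  x1=1 x2=0 x3=1 x4=1 x5=1 x6=1 x7=0
That's 3 in total.

3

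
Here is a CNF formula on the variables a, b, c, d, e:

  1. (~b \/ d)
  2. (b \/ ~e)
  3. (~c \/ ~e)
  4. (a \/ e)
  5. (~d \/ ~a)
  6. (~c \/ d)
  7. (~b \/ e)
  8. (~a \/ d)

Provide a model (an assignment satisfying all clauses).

a=F, b=T, c=F, d=T, e=T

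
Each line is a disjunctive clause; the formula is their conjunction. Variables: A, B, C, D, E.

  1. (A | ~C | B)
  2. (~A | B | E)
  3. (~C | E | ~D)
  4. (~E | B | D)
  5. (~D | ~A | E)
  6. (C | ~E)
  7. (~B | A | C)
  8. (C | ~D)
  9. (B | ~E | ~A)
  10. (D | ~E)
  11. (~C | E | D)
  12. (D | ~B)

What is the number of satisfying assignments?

3

Satisfying assignments:
  A=F B=F C=F D=F E=F
  A=F B=T C=T D=T E=T
  A=T B=T C=T D=T E=T
Count: 3.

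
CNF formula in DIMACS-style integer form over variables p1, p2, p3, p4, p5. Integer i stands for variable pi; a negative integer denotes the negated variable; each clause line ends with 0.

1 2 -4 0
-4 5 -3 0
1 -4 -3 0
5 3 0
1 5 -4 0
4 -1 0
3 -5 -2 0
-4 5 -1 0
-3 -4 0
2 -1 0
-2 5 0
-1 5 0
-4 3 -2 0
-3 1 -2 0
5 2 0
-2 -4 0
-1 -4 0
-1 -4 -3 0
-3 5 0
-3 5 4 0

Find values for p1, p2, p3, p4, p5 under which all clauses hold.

p1=False  p2=False  p3=False  p4=False  p5=True

Branch on p1: take p1 = False.
For the remaining variables, p2 = False, p3 = False, p4 = False, p5 = True works.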